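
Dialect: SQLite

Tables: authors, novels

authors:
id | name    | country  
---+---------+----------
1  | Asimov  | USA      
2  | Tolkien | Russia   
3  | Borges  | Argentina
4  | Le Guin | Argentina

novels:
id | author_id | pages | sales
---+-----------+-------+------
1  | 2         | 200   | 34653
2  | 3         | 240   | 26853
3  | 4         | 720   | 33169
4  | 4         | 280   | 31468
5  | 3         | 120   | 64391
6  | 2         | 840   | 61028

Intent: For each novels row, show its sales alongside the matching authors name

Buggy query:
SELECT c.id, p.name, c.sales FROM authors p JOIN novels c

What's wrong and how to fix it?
Bug: Missing join condition: each novels row is matched to all authors rows instead of just its own

Fix: Add ON c.author_id = p.id to the JOIN

Corrected query:
SELECT c.id, p.name, c.sales FROM authors p JOIN novels c ON c.author_id = p.id

Result:
id | name    | sales
---+---------+------
1  | Tolkien | 34653
2  | Borges  | 26853
3  | Le Guin | 33169
4  | Le Guin | 31468
5  | Borges  | 64391
6  | Tolkien | 61028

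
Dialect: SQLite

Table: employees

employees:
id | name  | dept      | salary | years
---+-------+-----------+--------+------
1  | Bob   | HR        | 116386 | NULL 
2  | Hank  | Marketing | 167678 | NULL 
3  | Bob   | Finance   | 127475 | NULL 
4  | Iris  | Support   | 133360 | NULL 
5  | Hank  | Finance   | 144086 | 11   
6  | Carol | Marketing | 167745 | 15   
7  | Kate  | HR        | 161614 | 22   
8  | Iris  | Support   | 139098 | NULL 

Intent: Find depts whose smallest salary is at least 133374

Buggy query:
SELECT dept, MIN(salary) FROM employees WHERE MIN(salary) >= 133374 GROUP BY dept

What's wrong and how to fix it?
Bug: MIN() in WHERE is a misuse of aggregate

Fix: Use HAVING for the per-group MIN condition

Corrected query:
SELECT dept, MIN(salary) FROM employees GROUP BY dept HAVING MIN(salary) >= 133374

Result:
dept      | MIN(salary)
----------+------------
Marketing | 167678     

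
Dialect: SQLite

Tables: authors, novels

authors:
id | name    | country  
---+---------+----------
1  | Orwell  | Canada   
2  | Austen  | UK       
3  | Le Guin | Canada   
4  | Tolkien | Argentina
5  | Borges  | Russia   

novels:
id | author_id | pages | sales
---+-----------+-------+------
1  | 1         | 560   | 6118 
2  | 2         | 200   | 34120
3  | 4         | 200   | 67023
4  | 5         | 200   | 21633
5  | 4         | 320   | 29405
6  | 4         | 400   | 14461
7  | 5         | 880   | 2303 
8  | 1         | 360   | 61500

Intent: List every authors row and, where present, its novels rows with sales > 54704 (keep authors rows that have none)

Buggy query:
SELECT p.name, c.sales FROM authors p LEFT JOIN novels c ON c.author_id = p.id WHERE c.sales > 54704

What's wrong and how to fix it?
Bug: Filtering c.sales in WHERE discards the NULL rows produced by LEFT JOIN, turning it into an inner join

Fix: Move the right-table condition into the ON clause so unmatched parents are kept

Corrected query:
SELECT p.name, c.sales FROM authors p LEFT JOIN novels c ON c.author_id = p.id AND c.sales > 54704

Result:
name    | sales
--------+------
Orwell  | 61500
Austen  | NULL 
Le Guin | NULL 
Tolkien | 67023
Borges  | NULL 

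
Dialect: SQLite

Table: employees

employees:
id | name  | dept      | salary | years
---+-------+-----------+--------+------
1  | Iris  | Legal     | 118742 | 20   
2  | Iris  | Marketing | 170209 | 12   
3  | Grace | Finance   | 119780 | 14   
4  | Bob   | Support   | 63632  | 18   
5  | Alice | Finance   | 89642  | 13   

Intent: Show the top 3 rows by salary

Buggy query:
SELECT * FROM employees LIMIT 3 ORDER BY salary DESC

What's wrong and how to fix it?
Bug: ORDER BY cannot follow LIMIT; LIMIT is the final clause

Fix: Sort with ORDER BY, then apply LIMIT

Corrected query:
SELECT * FROM employees ORDER BY salary DESC LIMIT 3

Result:
id | name  | dept      | salary | years
---+-------+-----------+--------+------
2  | Iris  | Marketing | 170209 | 12   
3  | Grace | Finance   | 119780 | 14   
1  | Iris  | Legal     | 118742 | 20   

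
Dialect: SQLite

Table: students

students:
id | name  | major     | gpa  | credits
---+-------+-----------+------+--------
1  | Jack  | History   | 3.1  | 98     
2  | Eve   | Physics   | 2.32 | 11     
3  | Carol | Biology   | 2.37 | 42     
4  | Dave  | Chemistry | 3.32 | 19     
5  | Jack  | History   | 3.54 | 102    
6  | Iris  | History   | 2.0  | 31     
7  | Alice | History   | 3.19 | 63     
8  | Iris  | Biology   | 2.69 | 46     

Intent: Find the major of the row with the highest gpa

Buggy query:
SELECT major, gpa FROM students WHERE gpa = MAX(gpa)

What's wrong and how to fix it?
Bug: WHERE is evaluated per row; an aggregate over the whole table isn't defined there

Fix: Wrap MAX in a scalar subquery so WHERE compares against a single value

Corrected query:
SELECT major, gpa FROM students WHERE gpa = (SELECT MAX(gpa) FROM students)

Result:
major   | gpa 
--------+-----
History | 3.54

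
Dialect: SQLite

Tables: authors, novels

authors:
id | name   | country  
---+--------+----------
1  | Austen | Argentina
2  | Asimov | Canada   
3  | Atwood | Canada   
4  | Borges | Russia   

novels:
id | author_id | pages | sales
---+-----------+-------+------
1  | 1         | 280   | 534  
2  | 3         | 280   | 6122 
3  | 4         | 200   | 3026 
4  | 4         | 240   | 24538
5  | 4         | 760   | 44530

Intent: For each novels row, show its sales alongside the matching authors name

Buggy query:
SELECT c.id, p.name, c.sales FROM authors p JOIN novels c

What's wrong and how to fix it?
Bug: JOIN with no ON clause produces a cartesian product; every novels row pairs with every authors row

Fix: Specify the join condition linking the foreign key to the parent id

Corrected query:
SELECT c.id, p.name, c.sales FROM authors p JOIN novels c ON c.author_id = p.id

Result:
id | name   | sales
---+--------+------
1  | Austen | 534  
2  | Atwood | 6122 
3  | Borges | 3026 
4  | Borges | 24538
5  | Borges | 44530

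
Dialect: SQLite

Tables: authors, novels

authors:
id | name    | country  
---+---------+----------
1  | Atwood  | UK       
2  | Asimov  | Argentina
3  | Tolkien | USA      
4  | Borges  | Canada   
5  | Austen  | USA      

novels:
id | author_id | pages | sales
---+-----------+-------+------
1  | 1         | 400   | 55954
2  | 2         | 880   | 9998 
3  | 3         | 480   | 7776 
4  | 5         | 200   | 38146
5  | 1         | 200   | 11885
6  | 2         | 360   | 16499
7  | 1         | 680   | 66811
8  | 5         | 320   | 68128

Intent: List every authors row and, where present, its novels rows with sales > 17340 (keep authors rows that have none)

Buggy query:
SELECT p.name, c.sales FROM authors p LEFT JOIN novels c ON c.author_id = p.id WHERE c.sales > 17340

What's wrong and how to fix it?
Bug: A WHERE condition on the right-hand table after LEFT JOIN drops unmatched parents

Fix: Move the right-table condition into the ON clause so unmatched parents are kept

Corrected query:
SELECT p.name, c.sales FROM authors p LEFT JOIN novels c ON c.author_id = p.id AND c.sales > 17340

Result:
name    | sales
--------+------
Atwood  | 55954
Atwood  | 66811
Asimov  | NULL 
Tolkien | NULL 
Borges  | NULL 
Austen  | 38146
Austen  | 68128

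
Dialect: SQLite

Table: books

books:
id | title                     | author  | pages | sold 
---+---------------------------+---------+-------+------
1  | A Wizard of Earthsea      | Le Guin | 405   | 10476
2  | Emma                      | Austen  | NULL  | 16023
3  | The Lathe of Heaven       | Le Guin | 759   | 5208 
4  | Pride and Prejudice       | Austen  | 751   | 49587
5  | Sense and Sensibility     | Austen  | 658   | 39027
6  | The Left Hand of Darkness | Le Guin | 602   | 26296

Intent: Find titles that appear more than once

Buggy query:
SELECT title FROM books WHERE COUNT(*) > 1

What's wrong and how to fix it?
Bug: COUNT(*) is an aggregate and cannot be used in WHERE

Fix: GROUP BY title, then filter groups with HAVING COUNT(*) > 1

Corrected query:
SELECT title FROM books GROUP BY title HAVING COUNT(*) > 1

Result:
(no rows)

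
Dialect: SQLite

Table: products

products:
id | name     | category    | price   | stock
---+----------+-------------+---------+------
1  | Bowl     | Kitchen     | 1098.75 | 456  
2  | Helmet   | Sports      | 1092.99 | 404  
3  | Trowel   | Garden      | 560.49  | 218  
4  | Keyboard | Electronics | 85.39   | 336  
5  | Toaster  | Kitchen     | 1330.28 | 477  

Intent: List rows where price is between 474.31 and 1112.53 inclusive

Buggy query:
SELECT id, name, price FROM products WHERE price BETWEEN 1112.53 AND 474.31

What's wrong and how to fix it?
Bug: The bounds are reversed; BETWEEN a AND b requires a <= b to match anything

Fix: Write BETWEEN 474.31 AND 1112.53

Corrected query:
SELECT id, name, price FROM products WHERE price BETWEEN 474.31 AND 1112.53

Result:
id | name   | price  
---+--------+--------
1  | Bowl   | 1098.75
2  | Helmet | 1092.99
3  | Trowel | 560.49 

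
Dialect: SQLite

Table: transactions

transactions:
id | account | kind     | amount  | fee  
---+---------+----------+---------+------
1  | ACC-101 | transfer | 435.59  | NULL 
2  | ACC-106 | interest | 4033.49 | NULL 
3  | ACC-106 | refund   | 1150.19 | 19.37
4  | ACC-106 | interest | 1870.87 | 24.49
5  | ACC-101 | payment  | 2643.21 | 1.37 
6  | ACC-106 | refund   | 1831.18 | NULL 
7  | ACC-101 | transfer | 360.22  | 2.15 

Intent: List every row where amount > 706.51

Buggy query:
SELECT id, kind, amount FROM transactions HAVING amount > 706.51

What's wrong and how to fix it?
Bug: This is a non-aggregate query (no GROUP BY, no aggregates), so in SQLite the HAVING clause is invalid here; a row-level condition belongs in WHERE

Fix: Use WHERE for row-level filtering

Corrected query:
SELECT id, kind, amount FROM transactions WHERE amount > 706.51

Result:
id | kind     | amount 
---+----------+--------
2  | interest | 4033.49
3  | refund   | 1150.19
4  | interest | 1870.87
5  | payment  | 2643.21
6  | refund   | 1831.18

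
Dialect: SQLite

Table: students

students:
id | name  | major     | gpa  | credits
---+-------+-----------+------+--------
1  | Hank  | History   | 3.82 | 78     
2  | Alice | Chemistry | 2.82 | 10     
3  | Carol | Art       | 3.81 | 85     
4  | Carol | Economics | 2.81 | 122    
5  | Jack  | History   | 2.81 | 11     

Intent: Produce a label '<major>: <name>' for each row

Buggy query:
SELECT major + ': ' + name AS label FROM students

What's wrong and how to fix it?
Bug: '+' is numeric addition; on text columns SQLite converts them to 0 instead of concatenating

Fix: Replace + with || to concatenate text

Corrected query:
SELECT major || ': ' || name AS label FROM students

Result:
label           
----------------
History: Hank   
Chemistry: Alice
Art: Carol      
Economics: Carol
History: Jack   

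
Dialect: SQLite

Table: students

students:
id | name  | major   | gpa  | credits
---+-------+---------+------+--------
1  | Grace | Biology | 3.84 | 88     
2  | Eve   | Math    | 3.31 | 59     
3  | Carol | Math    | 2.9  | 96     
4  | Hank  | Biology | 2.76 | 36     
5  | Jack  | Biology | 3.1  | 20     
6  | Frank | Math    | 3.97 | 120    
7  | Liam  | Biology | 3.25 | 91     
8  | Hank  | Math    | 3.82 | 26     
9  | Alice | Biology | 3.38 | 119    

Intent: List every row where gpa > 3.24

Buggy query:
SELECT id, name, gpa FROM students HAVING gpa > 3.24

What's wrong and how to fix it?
Bug: HAVING filters the output of aggregation, but this query has no GROUP BY and no aggregate functions, so SQLite rejects it (HAVING clause on a non-aggregate query); the condition here is per row

Fix: Use WHERE for row-level filtering

Corrected query:
SELECT id, name, gpa FROM students WHERE gpa > 3.24

Result:
id | name  | gpa 
---+-------+-----
1  | Grace | 3.84
2  | Eve   | 3.31
6  | Frank | 3.97
7  | Liam  | 3.25
8  | Hank  | 3.82
9  | Alice | 3.38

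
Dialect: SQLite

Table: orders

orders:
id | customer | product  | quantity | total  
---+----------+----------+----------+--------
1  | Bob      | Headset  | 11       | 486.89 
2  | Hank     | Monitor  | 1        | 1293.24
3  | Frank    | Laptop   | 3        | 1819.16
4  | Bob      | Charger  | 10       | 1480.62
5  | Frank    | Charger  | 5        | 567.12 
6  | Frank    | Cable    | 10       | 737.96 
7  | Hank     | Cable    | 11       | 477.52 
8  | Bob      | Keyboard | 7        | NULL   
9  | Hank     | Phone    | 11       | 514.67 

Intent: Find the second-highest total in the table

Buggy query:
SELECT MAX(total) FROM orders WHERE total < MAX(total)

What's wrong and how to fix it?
Bug: MAX(total) on the right of the comparison is an aggregate-in-WHERE error

Fix: Put the inner MAX in a scalar subquery

Corrected query:
SELECT MAX(total) FROM orders WHERE total < (SELECT MAX(total) FROM orders)

Result:
MAX(total)
----------
1480.62   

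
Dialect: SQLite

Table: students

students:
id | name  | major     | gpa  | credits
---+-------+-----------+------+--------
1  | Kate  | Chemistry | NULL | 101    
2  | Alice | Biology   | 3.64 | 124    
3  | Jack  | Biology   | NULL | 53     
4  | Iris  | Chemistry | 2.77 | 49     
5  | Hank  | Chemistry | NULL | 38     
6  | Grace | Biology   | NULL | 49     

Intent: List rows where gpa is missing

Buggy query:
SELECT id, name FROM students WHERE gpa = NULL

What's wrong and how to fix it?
Bug: '= NULL' is always unknown in SQL three-valued logic, so no rows match

Fix: Replace '= NULL' with 'IS NULL'

Corrected query:
SELECT id, name FROM students WHERE gpa IS NULL

Result:
id | name 
---+------
1  | Kate 
3  | Jack 
5  | Hank 
6  | Grace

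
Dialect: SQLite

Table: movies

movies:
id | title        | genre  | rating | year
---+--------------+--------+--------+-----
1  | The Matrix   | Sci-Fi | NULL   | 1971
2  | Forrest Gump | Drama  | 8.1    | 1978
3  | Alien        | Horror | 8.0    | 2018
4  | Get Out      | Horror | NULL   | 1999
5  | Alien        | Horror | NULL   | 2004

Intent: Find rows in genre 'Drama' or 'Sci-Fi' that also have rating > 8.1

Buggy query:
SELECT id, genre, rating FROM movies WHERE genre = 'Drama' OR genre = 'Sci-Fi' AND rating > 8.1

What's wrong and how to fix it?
Bug: Without parentheses, AND is evaluated before OR, so the rating filter only applies to the 'Sci-Fi' branch

Fix: Add parentheses around the OR so the AND applies to both alternatives

Corrected query:
SELECT id, genre, rating FROM movies WHERE (genre = 'Drama' OR genre = 'Sci-Fi') AND rating > 8.1

Result:
(no rows)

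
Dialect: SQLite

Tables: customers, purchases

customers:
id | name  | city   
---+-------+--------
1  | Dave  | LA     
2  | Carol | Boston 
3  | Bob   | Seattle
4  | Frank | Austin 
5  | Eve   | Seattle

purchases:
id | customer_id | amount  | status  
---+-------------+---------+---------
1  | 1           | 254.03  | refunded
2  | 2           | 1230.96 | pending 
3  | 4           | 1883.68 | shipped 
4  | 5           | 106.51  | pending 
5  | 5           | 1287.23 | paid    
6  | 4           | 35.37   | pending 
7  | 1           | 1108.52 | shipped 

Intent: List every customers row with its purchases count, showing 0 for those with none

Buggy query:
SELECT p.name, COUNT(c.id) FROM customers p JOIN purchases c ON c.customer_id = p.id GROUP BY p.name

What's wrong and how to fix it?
Bug: INNER JOIN drops customers rows that have no matching purchases rows

Fix: Use LEFT JOIN so parents without children still appear (COUNT(c.id) gives 0)

Corrected query:
SELECT p.name, COUNT(c.id) FROM customers p LEFT JOIN purchases c ON c.customer_id = p.id GROUP BY p.name

Result:
name  | COUNT(c.id)
------+------------
Bob   | 0          
Carol | 1          
Dave  | 2          
Eve   | 2          
Frank | 2          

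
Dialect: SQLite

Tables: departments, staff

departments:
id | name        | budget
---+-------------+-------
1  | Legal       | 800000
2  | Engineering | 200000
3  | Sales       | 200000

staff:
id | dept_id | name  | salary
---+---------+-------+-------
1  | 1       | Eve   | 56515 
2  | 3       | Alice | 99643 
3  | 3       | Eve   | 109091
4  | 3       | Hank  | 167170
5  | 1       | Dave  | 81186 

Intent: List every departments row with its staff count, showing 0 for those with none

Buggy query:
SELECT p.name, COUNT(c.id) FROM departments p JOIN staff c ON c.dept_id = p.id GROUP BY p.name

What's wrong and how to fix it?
Bug: INNER JOIN drops departments rows that have no matching staff rows

Fix: Use LEFT JOIN so parents without children still appear (COUNT(c.id) gives 0)

Corrected query:
SELECT p.name, COUNT(c.id) FROM departments p LEFT JOIN staff c ON c.dept_id = p.id GROUP BY p.name

Result:
name        | COUNT(c.id)
------------+------------
Engineering | 0          
Legal       | 2          
Sales       | 3          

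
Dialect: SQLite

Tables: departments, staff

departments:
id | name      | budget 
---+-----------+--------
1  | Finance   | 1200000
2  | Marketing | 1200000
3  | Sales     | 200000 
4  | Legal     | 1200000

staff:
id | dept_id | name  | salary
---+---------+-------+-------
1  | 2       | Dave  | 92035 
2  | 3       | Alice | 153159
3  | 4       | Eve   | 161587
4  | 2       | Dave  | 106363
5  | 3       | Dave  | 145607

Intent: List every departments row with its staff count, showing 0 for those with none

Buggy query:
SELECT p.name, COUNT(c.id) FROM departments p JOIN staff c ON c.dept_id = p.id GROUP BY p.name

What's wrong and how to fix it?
Bug: An inner join excludes parents with zero children

Fix: Use LEFT JOIN so parents without children still appear (COUNT(c.id) gives 0)

Corrected query:
SELECT p.name, COUNT(c.id) FROM departments p LEFT JOIN staff c ON c.dept_id = p.id GROUP BY p.name

Result:
name      | COUNT(c.id)
----------+------------
Finance   | 0          
Legal     | 1          
Marketing | 2          
Sales     | 2          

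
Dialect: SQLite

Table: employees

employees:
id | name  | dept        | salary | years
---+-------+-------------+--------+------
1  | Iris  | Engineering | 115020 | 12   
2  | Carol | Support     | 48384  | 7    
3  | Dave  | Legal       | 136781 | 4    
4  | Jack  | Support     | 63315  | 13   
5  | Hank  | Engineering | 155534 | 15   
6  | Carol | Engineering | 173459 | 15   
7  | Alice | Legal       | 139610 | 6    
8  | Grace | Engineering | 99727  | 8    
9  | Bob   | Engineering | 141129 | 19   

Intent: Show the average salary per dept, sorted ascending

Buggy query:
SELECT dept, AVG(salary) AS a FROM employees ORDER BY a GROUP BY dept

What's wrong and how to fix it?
Bug: ORDER BY appears before GROUP BY; SQL clause order requires GROUP BY first

Fix: Reorder: SELECT … FROM … GROUP BY … ORDER BY …

Corrected query:
SELECT dept, AVG(salary) AS a FROM employees GROUP BY dept ORDER BY a

Result:
dept        | a       
------------+---------
Support     | 55849.5 
Engineering | 136973.8
Legal       | 138195.5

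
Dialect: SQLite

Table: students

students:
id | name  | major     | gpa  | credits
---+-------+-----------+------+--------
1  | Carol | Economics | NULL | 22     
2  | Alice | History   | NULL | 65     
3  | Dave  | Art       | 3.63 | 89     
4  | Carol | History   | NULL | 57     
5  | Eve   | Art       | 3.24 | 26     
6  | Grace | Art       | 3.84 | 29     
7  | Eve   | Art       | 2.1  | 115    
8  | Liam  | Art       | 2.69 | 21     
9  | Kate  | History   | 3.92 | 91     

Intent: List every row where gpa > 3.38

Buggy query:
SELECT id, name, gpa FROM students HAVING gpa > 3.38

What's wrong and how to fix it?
Bug: HAVING filters the output of aggregation, but this query has no GROUP BY and no aggregate functions, so SQLite rejects it (HAVING clause on a non-aggregate query); the condition here is per row

Fix: Use WHERE for row-level filtering

Corrected query:
SELECT id, name, gpa FROM students WHERE gpa > 3.38

Result:
id | name  | gpa 
---+-------+-----
3  | Dave  | 3.63
6  | Grace | 3.84
9  | Kate  | 3.92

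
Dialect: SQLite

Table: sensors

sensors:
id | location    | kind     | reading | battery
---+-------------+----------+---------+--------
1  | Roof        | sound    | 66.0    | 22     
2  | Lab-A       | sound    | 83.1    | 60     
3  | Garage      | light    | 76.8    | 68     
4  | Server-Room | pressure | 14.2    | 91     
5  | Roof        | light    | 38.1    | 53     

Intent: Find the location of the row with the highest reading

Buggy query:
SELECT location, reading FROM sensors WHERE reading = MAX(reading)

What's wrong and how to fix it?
Bug: WHERE is evaluated per row; an aggregate over the whole table isn't defined there

Fix: Use a subquery: WHERE reading = (SELECT MAX(reading) FROM sensors)

Corrected query:
SELECT location, reading FROM sensors WHERE reading = (SELECT MAX(reading) FROM sensors)

Result:
location | reading
---------+--------
Lab-A    | 83.1   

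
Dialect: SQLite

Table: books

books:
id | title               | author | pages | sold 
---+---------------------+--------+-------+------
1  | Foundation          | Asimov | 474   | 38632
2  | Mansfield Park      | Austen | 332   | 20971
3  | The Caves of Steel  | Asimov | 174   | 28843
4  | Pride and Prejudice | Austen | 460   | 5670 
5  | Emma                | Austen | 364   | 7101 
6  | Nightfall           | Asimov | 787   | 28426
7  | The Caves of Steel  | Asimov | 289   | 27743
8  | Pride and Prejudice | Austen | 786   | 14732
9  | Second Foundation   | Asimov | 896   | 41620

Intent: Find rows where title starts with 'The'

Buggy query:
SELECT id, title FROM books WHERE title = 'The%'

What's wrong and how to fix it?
Bug: Wildcards only work with LIKE; '=' treats '%' as a literal character

Fix: Replace '=' with LIKE so 'The%' is treated as a pattern

Corrected query:
SELECT id, title FROM books WHERE title LIKE 'The%'

Result:
id | title             
---+-------------------
3  | The Caves of Steel
7  | The Caves of Steel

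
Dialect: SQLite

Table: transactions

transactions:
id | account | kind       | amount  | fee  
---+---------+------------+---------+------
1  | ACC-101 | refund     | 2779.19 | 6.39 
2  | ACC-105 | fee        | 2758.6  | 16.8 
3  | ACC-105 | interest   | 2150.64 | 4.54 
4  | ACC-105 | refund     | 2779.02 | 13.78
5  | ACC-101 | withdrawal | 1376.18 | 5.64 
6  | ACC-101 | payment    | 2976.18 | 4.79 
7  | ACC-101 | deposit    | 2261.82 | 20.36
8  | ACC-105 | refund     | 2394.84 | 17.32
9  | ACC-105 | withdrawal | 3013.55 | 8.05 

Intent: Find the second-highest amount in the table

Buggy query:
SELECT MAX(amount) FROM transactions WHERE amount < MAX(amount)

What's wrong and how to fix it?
Bug: MAX(amount) on the right of the comparison is an aggregate-in-WHERE error

Fix: Put the inner MAX in a scalar subquery

Corrected query:
SELECT MAX(amount) FROM transactions WHERE amount < (SELECT MAX(amount) FROM transactions)

Result:
MAX(amount)
-----------
2976.18    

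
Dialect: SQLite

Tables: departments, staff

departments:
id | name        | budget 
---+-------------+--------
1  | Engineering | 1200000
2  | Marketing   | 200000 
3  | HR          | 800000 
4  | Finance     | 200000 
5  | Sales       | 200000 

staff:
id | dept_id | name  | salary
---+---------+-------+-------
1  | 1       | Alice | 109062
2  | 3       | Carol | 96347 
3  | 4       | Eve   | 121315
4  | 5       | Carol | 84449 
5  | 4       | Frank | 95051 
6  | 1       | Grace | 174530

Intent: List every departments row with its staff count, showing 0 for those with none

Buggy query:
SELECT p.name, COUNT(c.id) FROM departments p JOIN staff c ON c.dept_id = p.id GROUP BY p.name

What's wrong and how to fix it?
Bug: INNER JOIN drops departments rows that have no matching staff rows

Fix: Use LEFT JOIN so parents without children still appear (COUNT(c.id) gives 0)

Corrected query:
SELECT p.name, COUNT(c.id) FROM departments p LEFT JOIN staff c ON c.dept_id = p.id GROUP BY p.name

Result:
name        | COUNT(c.id)
------------+------------
Engineering | 2          
Finance     | 2          
HR          | 1          
Marketing   | 0          
Sales       | 1          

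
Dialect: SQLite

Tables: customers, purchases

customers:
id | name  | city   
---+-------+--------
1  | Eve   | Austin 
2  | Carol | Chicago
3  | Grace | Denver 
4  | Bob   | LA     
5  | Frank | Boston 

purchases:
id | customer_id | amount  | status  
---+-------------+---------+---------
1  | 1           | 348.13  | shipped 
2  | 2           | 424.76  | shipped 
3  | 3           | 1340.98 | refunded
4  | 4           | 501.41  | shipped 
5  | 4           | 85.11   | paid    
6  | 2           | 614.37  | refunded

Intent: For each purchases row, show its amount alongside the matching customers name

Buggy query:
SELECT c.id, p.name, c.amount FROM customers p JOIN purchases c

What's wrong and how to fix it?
Bug: Missing join condition: each purchases row is matched to all customers rows instead of just its own

Fix: Add ON c.customer_id = p.id to the JOIN

Corrected query:
SELECT c.id, p.name, c.amount FROM customers p JOIN purchases c ON c.customer_id = p.id

Result:
id | name  | amount 
---+-------+--------
1  | Eve   | 348.13 
2  | Carol | 424.76 
3  | Grace | 1340.98
4  | Bob   | 501.41 
5  | Bob   | 85.11  
6  | Carol | 614.37 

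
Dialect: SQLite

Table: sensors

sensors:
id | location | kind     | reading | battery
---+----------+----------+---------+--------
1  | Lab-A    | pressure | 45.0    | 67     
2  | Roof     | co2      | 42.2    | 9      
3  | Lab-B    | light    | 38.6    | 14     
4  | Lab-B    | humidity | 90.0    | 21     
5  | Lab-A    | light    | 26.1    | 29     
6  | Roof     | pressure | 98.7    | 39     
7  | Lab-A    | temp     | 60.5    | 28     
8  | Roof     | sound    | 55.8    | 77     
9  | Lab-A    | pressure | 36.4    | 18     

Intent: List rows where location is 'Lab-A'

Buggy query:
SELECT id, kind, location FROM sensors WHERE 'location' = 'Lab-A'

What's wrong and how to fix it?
Bug: 'location' in single quotes is a string literal, not the column; the comparison is literal-vs-literal and never true

Fix: Remove the quotes around the column name (or use double quotes for an identifier)

Corrected query:
SELECT id, kind, location FROM sensors WHERE location = 'Lab-A'

Result:
id | kind     | location
---+----------+---------
1  | pressure | Lab-A   
5  | light    | Lab-A   
7  | temp     | Lab-A   
9  | pressure | Lab-A   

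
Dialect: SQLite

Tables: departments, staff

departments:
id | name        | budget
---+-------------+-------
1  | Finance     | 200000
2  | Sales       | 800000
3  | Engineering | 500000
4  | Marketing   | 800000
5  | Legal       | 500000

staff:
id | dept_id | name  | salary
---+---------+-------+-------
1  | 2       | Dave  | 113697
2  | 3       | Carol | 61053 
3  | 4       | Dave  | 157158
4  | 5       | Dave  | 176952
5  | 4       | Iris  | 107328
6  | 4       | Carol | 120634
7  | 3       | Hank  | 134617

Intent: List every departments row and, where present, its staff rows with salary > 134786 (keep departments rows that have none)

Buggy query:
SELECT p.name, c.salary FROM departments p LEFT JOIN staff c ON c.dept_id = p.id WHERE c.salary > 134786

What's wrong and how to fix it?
Bug: A WHERE condition on the right-hand table after LEFT JOIN drops unmatched parents

Fix: Move the right-table condition into the ON clause so unmatched parents are kept

Corrected query:
SELECT p.name, c.salary FROM departments p LEFT JOIN staff c ON c.dept_id = p.id AND c.salary > 134786

Result:
name        | salary
------------+-------
Finance     | NULL  
Sales       | NULL  
Engineering | NULL  
Marketing   | 157158
Legal       | 176952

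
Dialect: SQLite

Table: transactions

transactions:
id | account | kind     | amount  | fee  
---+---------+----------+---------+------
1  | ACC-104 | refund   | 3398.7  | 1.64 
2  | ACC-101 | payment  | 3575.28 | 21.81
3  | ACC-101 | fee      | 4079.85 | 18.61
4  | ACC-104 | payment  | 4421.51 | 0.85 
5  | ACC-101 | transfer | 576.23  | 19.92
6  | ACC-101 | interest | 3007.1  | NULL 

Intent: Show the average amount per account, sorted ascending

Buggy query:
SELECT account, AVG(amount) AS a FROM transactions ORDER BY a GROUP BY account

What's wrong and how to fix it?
Bug: GROUP BY must precede ORDER BY

Fix: Move ORDER BY to the end, after GROUP BY

Corrected query:
SELECT account, AVG(amount) AS a FROM transactions GROUP BY account ORDER BY a

Result:
account | a       
--------+---------
ACC-101 | 2809.615
ACC-104 | 3910.105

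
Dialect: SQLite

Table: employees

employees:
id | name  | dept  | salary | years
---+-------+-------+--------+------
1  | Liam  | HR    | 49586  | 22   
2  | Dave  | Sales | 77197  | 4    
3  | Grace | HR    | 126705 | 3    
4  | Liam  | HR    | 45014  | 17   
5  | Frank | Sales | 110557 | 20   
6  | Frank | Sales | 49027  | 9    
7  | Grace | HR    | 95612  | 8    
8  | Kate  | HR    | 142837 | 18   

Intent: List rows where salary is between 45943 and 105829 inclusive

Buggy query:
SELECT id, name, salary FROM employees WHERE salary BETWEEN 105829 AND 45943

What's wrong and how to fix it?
Bug: BETWEEN expects the lower bound first; with 105829 AND 45943 the range is empty

Fix: Swap the bounds so the smaller value comes first

Corrected query:
SELECT id, name, salary FROM employees WHERE salary BETWEEN 45943 AND 105829

Result:
id | name  | salary
---+-------+-------
1  | Liam  | 49586 
2  | Dave  | 77197 
6  | Frank | 49027 
7  | Grace | 95612 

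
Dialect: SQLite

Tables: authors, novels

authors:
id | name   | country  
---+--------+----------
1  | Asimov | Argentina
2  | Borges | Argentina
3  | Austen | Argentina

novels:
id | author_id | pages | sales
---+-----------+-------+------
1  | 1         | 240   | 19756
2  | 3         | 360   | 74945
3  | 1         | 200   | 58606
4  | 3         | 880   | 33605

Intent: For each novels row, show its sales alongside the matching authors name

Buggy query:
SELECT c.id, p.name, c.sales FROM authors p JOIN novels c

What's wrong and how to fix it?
Bug: Missing join condition: each novels row is matched to all authors rows instead of just its own

Fix: Add ON c.author_id = p.id to the JOIN

Corrected query:
SELECT c.id, p.name, c.sales FROM authors p JOIN novels c ON c.author_id = p.id

Result:
id | name   | sales
---+--------+------
1  | Asimov | 19756
2  | Austen | 74945
3  | Asimov | 58606
4  | Austen | 33605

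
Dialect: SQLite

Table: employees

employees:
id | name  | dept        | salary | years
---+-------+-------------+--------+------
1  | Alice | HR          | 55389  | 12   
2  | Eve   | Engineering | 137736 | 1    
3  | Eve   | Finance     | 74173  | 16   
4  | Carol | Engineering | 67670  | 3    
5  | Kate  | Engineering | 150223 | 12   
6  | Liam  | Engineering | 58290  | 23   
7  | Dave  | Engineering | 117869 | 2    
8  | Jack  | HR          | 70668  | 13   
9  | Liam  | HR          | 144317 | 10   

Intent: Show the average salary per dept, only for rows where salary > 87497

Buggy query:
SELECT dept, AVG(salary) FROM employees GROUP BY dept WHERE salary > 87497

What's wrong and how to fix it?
Bug: WHERE cannot follow GROUP BY

Fix: Move the WHERE clause before GROUP BY

Corrected query:
SELECT dept, AVG(salary) FROM employees WHERE salary > 87497 GROUP BY dept

Result:
dept        | AVG(salary)
------------+------------
Engineering | 135276     
HR          | 144317     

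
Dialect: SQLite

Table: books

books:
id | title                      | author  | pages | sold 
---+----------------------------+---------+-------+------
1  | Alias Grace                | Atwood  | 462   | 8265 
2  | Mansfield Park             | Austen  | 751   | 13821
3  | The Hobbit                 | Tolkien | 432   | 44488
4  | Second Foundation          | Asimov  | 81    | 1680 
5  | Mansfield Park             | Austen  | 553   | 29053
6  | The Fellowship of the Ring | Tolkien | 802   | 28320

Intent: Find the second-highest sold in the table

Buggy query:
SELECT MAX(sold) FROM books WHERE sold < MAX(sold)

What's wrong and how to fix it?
Bug: The inner MAX is an aggregate inside WHERE, which is not allowed

Fix: Compute the overall MAX in a subquery, then take MAX of rows below it

Corrected query:
SELECT MAX(sold) FROM books WHERE sold < (SELECT MAX(sold) FROM books)

Result:
MAX(sold)
---------
29053    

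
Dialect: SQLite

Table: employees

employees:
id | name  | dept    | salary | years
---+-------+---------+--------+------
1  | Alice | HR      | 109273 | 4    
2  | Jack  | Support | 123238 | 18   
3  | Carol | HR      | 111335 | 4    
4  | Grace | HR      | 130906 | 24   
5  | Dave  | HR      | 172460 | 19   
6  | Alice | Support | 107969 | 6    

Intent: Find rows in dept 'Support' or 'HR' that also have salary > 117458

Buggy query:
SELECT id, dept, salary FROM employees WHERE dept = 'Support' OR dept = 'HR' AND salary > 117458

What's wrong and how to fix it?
Bug: Without parentheses, AND is evaluated before OR, so the salary filter only applies to the 'HR' branch

Fix: Group the OR with parentheses (or use IN), then AND the threshold

Corrected query:
SELECT id, dept, salary FROM employees WHERE (dept = 'Support' OR dept = 'HR') AND salary > 117458

Result:
id | dept    | salary
---+---------+-------
2  | Support | 123238
4  | HR      | 130906
5  | HR      | 172460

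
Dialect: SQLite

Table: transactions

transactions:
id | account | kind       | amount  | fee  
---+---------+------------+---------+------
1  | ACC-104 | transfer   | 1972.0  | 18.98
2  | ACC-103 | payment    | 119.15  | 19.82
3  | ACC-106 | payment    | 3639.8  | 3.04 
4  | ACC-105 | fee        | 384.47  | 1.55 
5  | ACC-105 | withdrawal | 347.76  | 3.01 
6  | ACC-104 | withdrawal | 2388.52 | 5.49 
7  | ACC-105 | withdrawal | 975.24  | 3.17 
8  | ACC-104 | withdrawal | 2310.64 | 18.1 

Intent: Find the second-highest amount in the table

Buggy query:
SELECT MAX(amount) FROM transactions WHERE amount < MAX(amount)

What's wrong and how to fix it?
Bug: The inner MAX is an aggregate inside WHERE, which is not allowed

Fix: Put the inner MAX in a scalar subquery

Corrected query:
SELECT MAX(amount) FROM transactions WHERE amount < (SELECT MAX(amount) FROM transactions)

Result:
MAX(amount)
-----------
2388.52    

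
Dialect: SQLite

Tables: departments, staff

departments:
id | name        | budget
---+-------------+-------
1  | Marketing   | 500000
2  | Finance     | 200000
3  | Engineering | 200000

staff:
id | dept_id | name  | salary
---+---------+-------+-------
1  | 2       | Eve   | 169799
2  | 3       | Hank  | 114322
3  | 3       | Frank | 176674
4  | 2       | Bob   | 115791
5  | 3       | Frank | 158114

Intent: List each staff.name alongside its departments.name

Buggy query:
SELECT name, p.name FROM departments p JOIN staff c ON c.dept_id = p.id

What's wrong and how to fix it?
Bug: Both tables have a 'name' column; the unqualified reference is ambiguous

Fix: Prefix ambiguous columns with the table alias

Corrected query:
SELECT c.name, p.name FROM departments p JOIN staff c ON c.dept_id = p.id

Result:
name  | name       
------+------------
Eve   | Finance    
Hank  | Engineering
Frank | Engineering
Bob   | Finance    
Frank | Engineering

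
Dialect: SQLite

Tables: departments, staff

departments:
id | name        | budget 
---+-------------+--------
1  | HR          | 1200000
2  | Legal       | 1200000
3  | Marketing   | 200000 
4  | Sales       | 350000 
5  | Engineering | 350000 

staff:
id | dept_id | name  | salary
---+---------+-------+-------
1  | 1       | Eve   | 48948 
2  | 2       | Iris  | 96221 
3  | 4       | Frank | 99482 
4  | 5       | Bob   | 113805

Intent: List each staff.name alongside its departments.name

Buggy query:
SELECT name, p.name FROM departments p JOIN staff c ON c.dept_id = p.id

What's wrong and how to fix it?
Bug: Both tables have a 'name' column; the unqualified reference is ambiguous

Fix: Prefix ambiguous columns with the table alias

Corrected query:
SELECT c.name, p.name FROM departments p JOIN staff c ON c.dept_id = p.id

Result:
name  | name       
------+------------
Eve   | HR         
Iris  | Legal      
Frank | Sales      
Bob   | Engineering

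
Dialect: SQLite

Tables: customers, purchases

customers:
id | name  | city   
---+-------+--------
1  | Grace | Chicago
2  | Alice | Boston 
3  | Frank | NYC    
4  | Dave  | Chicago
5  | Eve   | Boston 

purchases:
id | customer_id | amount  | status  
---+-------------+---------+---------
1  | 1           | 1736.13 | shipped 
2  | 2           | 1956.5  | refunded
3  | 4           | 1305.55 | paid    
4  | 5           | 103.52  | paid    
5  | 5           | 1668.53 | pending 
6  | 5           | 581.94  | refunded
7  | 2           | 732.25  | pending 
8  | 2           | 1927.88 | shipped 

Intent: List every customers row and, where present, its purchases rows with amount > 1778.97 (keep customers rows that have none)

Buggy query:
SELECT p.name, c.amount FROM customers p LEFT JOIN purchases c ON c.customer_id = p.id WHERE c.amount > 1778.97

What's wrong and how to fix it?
Bug: A WHERE condition on the right-hand table after LEFT JOIN drops unmatched parents

Fix: Move the right-table condition into the ON clause so unmatched parents are kept

Corrected query:
SELECT p.name, c.amount FROM customers p LEFT JOIN purchases c ON c.customer_id = p.id AND c.amount > 1778.97

Result:
name  | amount 
------+--------
Grace | NULL   
Alice | 1927.88
Alice | 1956.5 
Frank | NULL   
Dave  | NULL   
Eve   | NULL   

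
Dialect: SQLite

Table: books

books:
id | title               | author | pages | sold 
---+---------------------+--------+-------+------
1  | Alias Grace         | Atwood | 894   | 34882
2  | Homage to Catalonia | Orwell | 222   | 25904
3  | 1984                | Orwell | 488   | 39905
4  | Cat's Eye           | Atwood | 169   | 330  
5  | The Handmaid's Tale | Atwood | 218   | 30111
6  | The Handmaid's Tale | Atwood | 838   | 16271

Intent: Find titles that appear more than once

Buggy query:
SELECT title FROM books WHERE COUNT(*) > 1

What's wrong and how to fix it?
Bug: COUNT(*) is an aggregate and cannot be used in WHERE

Fix: Group first, then use HAVING for the count condition

Corrected query:
SELECT title FROM books GROUP BY title HAVING COUNT(*) > 1

Result:
title              
-------------------
The Handmaid's Tale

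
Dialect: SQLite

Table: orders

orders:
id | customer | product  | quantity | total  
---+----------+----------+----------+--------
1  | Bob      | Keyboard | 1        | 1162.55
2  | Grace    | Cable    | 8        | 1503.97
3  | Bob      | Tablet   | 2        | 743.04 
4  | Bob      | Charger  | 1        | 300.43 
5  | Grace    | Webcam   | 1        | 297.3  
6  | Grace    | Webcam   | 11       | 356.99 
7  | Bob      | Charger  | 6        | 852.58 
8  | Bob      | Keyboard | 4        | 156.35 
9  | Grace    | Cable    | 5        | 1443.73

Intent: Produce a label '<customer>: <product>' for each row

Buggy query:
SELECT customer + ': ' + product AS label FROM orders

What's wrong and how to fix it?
Bug: SQLite uses || for string concatenation; + coerces text to numbers (yielding 0)

Fix: Use the || operator for string concatenation

Corrected query:
SELECT customer || ': ' || product AS label FROM orders

Result:
label        
-------------
Bob: Keyboard
Grace: Cable 
Bob: Tablet  
Bob: Charger 
Grace: Webcam
Grace: Webcam
Bob: Charger 
Bob: Keyboard
Grace: Cable 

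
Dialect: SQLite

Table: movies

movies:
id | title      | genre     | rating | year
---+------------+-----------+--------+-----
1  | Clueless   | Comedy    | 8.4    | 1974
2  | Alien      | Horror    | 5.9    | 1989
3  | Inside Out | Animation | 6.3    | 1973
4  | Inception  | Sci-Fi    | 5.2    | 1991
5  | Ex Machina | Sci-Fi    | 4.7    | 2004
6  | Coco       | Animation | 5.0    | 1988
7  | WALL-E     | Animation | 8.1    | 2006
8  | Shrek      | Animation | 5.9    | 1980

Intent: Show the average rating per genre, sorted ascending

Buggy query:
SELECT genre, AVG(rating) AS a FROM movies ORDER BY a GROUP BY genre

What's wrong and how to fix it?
Bug: ORDER BY appears before GROUP BY; SQL clause order requires GROUP BY first

Fix: Move ORDER BY to the end, after GROUP BY

Corrected query:
SELECT genre, AVG(rating) AS a FROM movies GROUP BY genre ORDER BY a

Result:
genre     | a    
----------+------
Sci-Fi    | 4.95 
Horror    | 5.9  
Animation | 6.325
Comedy    | 8.4  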